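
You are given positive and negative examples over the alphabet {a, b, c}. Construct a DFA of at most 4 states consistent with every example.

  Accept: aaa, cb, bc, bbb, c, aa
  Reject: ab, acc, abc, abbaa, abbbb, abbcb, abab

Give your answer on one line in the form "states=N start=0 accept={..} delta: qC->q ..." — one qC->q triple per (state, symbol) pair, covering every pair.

states=4 start=0 accept={0,1} delta: 0a->1 0b->0 0c->0 1a->0 1b->2 1c->2 2a->1 2b->3 2c->2 3a->3 3b->1 3c->1

Grow the machine one transition at a time. Run the examples from 0; the earliest place one falls off (shortest prefix, ties alphabetical) gets sent to the lowest-numbered state that keeps every Accept/Reject pair distinguishable — a pair clashes when both reach the same state with identical unread suffix — and to a fresh state only if none does.
a: 0a undefined. 0a->0: no, bc/abc meet in 0 with "bc" left. Open state 1: 0a->1.
b: 0b undefined. 0b->0: ok.
c: 0c undefined. 0c->0: ok.
aa: 1a undefined. 1a->0: ok.
ab: 1b undefined. 1b->0: no, cb/ab meet in 0. 1b->1: no, aaa/ab meet in 1. Open state 2: 1b->2.
ac: 1c undefined. 1c->0: no, cb/acc meet in 0. 1c->1: no, aaa/acc meet in 1. 1c->2: ok.
aba: 2a undefined. 2a->0: no, cb/abab meet in 0. 2a->1: ok.
abb: 2b undefined. 2b->0: no, cb/abbaa meet in 0. 2b->1: no, aaa/abbaa meet in 1. 2b->2: no, cb/abbaa meet in 0. Open state 3: 2b->3.
abc: 2c undefined. 2c->0: no, cb/acc meet in 0. 2c->1: no, aaa/acc meet in 1. 2c->2: ok.
abba: 3a undefined. 3a->0: no, aaa/abbaa meet in 1. 3a->1: no, cb/abbaa meet in 0. 3a->2: no, aaa/abbaa meet in 1. 3a->3: ok.
abbb: 3b undefined. 3b->0: no, cb/abbbb meet in 0. 3b->1: ok.
abbc: 3c undefined. 3c->0: no, cb/abbcb meet in 0. 3c->1: ok.
All examples now run through 4 states with every (state, symbol) defined. Accept strings end in {0,1}, Reject strings end in {2,3}; accept={0,1}.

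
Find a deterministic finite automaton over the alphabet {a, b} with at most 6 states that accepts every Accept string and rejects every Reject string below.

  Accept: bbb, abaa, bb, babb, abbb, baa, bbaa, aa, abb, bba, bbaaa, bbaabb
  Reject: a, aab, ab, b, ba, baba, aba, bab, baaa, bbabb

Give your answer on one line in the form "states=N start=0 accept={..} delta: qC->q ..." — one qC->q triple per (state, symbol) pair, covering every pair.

Grow the machine one transition at a time. Run the examples from 0; the earliest place one falls off (shortest prefix, ties alphabetical) gets sent to the lowest-numbered state that keeps every Accept/Reject pair distinguishable — a pair clashes when both reach the same state with identical unread suffix — and to a fresh state only if none does.
a: 0a undefined. 0a->0: no, aa/a meet in 0. Open state 1: 0a->1.
b: 0b undefined. 0b->0: no, bbb/b meet in 0. 0b->1: no, bb/ab meet in 1 with "b" left. Open state 2: 0b->2.
aa: 1a undefined. 1a->0: ok.
ab: 1b undefined. 1b->0: no, abaa/ab meet in 0. 1b->1: no, abaa/a meet in 1. 1b->2: ok.
ba: 2a undefined. 2a->0: no, abaa/a meet in 1. 2a->1: ok.
bb: 2b undefined. 2b->0: no, bbb/aab meet in 2. 2b->1: no, bbb/aab meet in 2. 2b->2: no, bbb/aab meet in 2. Open state 3: 2b->3.
bba: 3a undefined. 3a->0: no, bb/bbabb meet in 3. 3a->1: no, bb/bbabb meet in 3. 3a->2: no, bbb/bbabb meet in 3 with "b" left. 3a->3: no, bbaabb/bbabb meet in 3 with "bb" left. Open state 4: 3a->4.
bbb: 3b undefined. 3b->0: ok.
bbaa: 4a undefined. 4a->0: no, bbaaa/a meet in 1. 4a->1: no, bbaa/a meet in 1. 4a->2: no, bbaa/aab meet in 2. 4a->3: no, bbaabb/aab meet in 2. 4a->4: no, bbaabb/bbabb meet in 4 with "bb" left. Open state 5: 4a->5.
bbab: 4b undefined. 4b->0: ok.
bbaaa: 5a undefined. 5a->0: ok.
bbaab: 5b undefined. 5b->0: no, bbaabb/aab meet in 2. 5b->1: no, bbaabb/aab meet in 2. 5b->2: ok.
All examples now run through 6 states with every (state, symbol) defined. Accept strings end in {0,3,4,5}, Reject strings end in {1,2}; accept={0,3,4,5}.

states=6 start=0 accept={0,3,4,5} delta: 0a->1 0b->2 1a->0 1b->2 2a->1 2b->3 3a->4 3b->0 4a->5 4b->0 5a->0 5b->2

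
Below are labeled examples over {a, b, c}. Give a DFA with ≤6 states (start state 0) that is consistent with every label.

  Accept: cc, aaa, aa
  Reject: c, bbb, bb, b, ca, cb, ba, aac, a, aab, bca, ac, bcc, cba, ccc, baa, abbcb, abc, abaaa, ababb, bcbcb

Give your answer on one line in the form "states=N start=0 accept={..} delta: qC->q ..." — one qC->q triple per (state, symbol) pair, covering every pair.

states=5 start=0 accept={3,4} delta: 0a->1 0b->2 0c->2 1a->3 1b->1 1c->0 2a->0 2b->0 2c->4 3a->4 3b->0 3c->0 4a->0 4b->0 4c->0

Fold the examples into a partial DFA from state 0: repeatedly fix the first undefined (state, symbol) met by the shortest-then-alphabetical prefix, trying targets in increasing order and rejecting any under which an Accept and a Reject string meet in one state with the same remainder; add a state when all current targets are rejected. Accepting states are where Accept strings end.
a: 0a undefined. 0a->0: no, aaa/a meet in 0. Open state 1: 0a->1.
b: 0b undefined. 0b->0: no, cc/bcc meet in 0 with "cc" left. 0b->1: no, aaa/baa meet in 1 with "aa" left. Open state 2: 0b->2.
c: 0c undefined. 0c->0: no, cc/c meet in 0. 0c->1: no, cc/ac meet in 1 with "c" left. 0c->2: ok.
aa: 1a undefined. 1a->0: no, aaa/a meet in 1. 1a->1: no, aaa/a meet in 1. 1a->2: no, cc/aac meet in 2 with "c" left. Open state 3: 1a->3.
ab: 1b undefined. 1b->0: no, aaa/abaaa meet in 3 with "a" left. 1b->1: ok.
ac: 1c undefined. 1c->0: ok.
ba: 2a undefined. 2a->0: ok.
bb: 2b undefined. 2b->0: ok.
bc: 2c undefined. 2c->0: no, cc/bb meet in 0. 2c->1: no, cc/a meet in 1. 2c->2: no, cc/c meet in 2. 2c->3: no, aaa/bca meet in 3 with "a" left. Open state 4: 2c->4.
aaa: 3a undefined. 3a->0: no, aaa/bb meet in 0. 3a->1: no, aaa/a meet in 1. 3a->2: no, aaa/c meet in 2. 3a->3: no, aaa/abaaa meet in 3. 3a->4: ok.
aab: 3b undefined. 3b->0: ok.
aac: 3c undefined. 3c->0: ok.
bca: 4a undefined. 4a->0: ok.
bcb: 4b undefined. 4b->0: ok.
bcc: 4c undefined. 4c->0: ok.
All examples now run through 5 states with every (state, symbol) defined. Accept strings end in {3,4}, Reject strings end in {0,1,2}; accept={3,4}.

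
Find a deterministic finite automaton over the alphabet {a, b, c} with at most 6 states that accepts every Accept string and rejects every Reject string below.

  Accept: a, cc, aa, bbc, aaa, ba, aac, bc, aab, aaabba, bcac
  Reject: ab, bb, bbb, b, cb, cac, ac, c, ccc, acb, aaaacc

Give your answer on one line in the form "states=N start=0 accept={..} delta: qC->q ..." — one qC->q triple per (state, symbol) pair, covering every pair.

Fold the examples into a partial DFA from state 0: repeatedly fix the first undefined (state, symbol) met by the shortest-then-alphabetical prefix, trying targets in increasing order and rejecting any under which an Accept and a Reject string meet in one state with the same remainder; add a state when all current targets are rejected. Accepting states are where Accept strings end.
a: 0a undefined. 0a->0: no, cc/aaaacc meet in 0 with "cc" left. Open state 1: 0a->1.
b: 0b undefined. 0b->0: no, bbc/c meet in 0 with "c" left. 0b->1: no, a/b meet in 1. Open state 2: 0b->2.
c: 0c undefined. 0c->0: no, cc/c meet in 0. 0c->1: no, a/c meet in 1. 0c->2: ok.
aa: 1a undefined. 1a->0: no, cc/aaaacc meet in 2 with "c" left. 1a->1: no, aac/ac meet in 1 with "c" left. 1a->2: no, aa/b meet in 2. Open state 3: 1a->3.
ab: 1b undefined. 1b->0: ok.
ac: 1c undefined. 1c->0: ok.
ba: 2a undefined. 2a->0: no, ba/ab meet in 0. 2a->1: ok.
bb: 2b undefined. 2b->0: no, bbc/bbb meet in 2. 2b->1: no, a/bb meet in 1. 2b->2: ok.
bc: 2c undefined. 2c->0: no, cc/ab meet in 0. 2c->1: ok.
aaa: 3a undefined. 3a->0: no, aaa/ab meet in 0. 3a->1: ok.
aab: 3b undefined. 3b->0: no, aab/ab meet in 0. 3b->1: ok.
aac: 3c undefined. 3c->0: no, aac/ab meet in 0. 3c->1: ok.
All examples now run through 4 states with every (state, symbol) defined. Accept strings end in {1,3}, Reject strings end in {0,2}; accept={1,3}.

states=4 start=0 accept={1,3} delta: 0a->1 0b->2 0c->2 1a->3 1b->0 1c->0 2a->1 2b->2 2c->1 3a->1 3b->1 3c->1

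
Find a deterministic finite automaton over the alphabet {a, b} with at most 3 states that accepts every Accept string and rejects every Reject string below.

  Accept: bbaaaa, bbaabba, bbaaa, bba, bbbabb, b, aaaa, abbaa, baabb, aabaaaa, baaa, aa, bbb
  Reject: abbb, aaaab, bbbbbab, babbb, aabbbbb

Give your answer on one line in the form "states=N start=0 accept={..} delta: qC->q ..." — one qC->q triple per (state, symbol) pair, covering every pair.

states=3 start=0 accept={0,1} delta: 0a->1 0b->0 1a->1 1b->2 2a->0 2b->1

Grow the machine one transition at a time. Run the examples from 0; the earliest place one falls off (shortest prefix, ties alphabetical) gets sent to the lowest-numbered state that keeps every Accept/Reject pair distinguishable — a pair clashes when both reach the same state with identical unread suffix — and to a fresh state only if none does.
a: 0a undefined. 0a->0: no, b/aaaab meet in 0 with "b" left. Open state 1: 0a->1.
b: 0b undefined. 0b->0: ok.
aa: 1a undefined. 1a->0: no, bbaaaa/aaaab meet in 0. 1a->1: ok.
ab: 1b undefined. 1b->0: no, bbbabb/abbb meet in 0. 1b->1: no, bbaaaa/abbb meet in 1. Open state 2: 1b->2.
abb: 2b undefined. 2b->0: no, bbbabb/abbb meet in 0. 2b->1: ok.
aaba: 2a undefined. 2a->0: ok.
All examples now run through 3 states with every (state, symbol) defined. Accept strings end in {0,1}, Reject strings end in {2}; accept={0,1}.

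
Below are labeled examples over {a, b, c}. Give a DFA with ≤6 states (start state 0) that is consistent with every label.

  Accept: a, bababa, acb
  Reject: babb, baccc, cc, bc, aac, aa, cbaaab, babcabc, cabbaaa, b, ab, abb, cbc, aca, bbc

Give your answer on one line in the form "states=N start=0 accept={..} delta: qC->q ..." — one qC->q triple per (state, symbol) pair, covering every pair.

states=4 start=0 accept={1} delta: 0a->1 0b->0 0c->0 1a->0 1b->2 1c->3 2a->0 2b->2 2c->0 3a->0 3b->1 3c->0

Fold the examples into a partial DFA from state 0: repeatedly fix the first undefined (state, symbol) met by the shortest-then-alphabetical prefix, trying targets in increasing order and rejecting any under which an Accept and a Reject string meet in one state with the same remainder; add a state when all current targets are rejected. Accepting states are where Accept strings end.
a: 0a undefined. 0a->0: no, a/aa meet in 0. Open state 1: 0a->1.
b: 0b undefined. 0b->0: ok.
c: 0c undefined. 0c->0: ok.
aa: 1a undefined. 1a->0: ok.
ab: 1b undefined. 1b->0: no, a/cabbaaa meet in 1. 1b->1: no, a/babb meet in 1. Open state 2: 1b->2.
ac: 1c undefined. 1c->0: no, a/aca meet in 1. 1c->1: no, a/baccc meet in 1. 1c->2: no, acb/babb meet in 2 with "b" left. Open state 3: 1c->3.
abb: 2b undefined. 2b->0: no, a/cabbaaa meet in 1. 2b->1: no, a/babb meet in 1. 2b->2: ok.
aca: 3a undefined. 3a->0: ok.
acb: 3b undefined. 3b->0: no, acb/cc meet in 0. 3b->1: ok.
baba: 2a undefined. 2a->0: ok.
babc: 2c undefined. 2c->0: ok.
bacc: 3c undefined. 3c->0: ok.
All examples now run through 4 states with every (state, symbol) defined. Accept strings end in {1}, Reject strings end in {0,2}; accept={1}.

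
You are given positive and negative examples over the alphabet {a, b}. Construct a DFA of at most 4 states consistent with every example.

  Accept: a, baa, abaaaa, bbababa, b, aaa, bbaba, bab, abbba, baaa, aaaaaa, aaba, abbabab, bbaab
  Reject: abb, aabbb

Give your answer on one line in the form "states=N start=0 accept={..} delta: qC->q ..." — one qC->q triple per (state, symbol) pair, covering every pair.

Fold the examples into a partial DFA from state 0: repeatedly fix the first undefined (state, symbol) met by the shortest-then-alphabetical prefix, trying targets in increasing order and rejecting any under which an Accept and a Reject string meet in one state with the same remainder; add a state when all current targets are rejected. Accepting states are where Accept strings end.
a: 0a undefined. 0a->0: ok.
b: 0b undefined. 0b->0: no, a/abb meet in 0. Open state 1: 0b->1.
ba: 1a undefined. 1a->0: ok.
bb: 1b undefined. 1b->0: no, a/abb meet in 0. 1b->1: no, b/abb meet in 1. Open state 2: 1b->2.
bba: 2a undefined. 2a->0: ok.
abbb: 2b undefined. 2b->0: no, a/aabbb meet in 0. 2b->1: no, b/aabbb meet in 1. 2b->2: ok.
All examples now run through 3 states with every (state, symbol) defined. Accept strings end in {0,1}, Reject strings end in {2}; accept={0,1}.

states=3 start=0 accept={0,1} delta: 0a->0 0b->1 1a->0 1b->2 2a->0 2b->2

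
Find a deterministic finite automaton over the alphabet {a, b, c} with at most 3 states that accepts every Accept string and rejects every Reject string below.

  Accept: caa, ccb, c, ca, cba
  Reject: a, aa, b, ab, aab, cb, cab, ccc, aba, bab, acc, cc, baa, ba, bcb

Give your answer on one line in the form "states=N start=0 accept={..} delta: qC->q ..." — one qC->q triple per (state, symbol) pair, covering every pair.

states=3 start=0 accept={1} delta: 0a->0 0b->0 0c->1 1a->1 1b->2 1c->2 2a->1 2b->1 2c->0

Fold the examples into a partial DFA from state 0: repeatedly fix the first undefined (state, symbol) met by the shortest-then-alphabetical prefix, trying targets in increasing order and rejecting any under which an Accept and a Reject string meet in one state with the same remainder; add a state when all current targets are rejected. Accepting states are where Accept strings end.
a: 0a undefined. 0a->0: ok.
b: 0b undefined. 0b->0: ok.
c: 0c undefined. 0c->0: no, caa/a meet in 0. Open state 1: 0c->1.
ca: 1a undefined. 1a->0: no, caa/a meet in 0. 1a->1: ok.
cb: 1b undefined. 1b->0: no, cba/a meet in 0. 1b->1: no, caa/cb meet in 1. Open state 2: 1b->2.
cc: 1c undefined. 1c->0: no, caa/ccc meet in 1. 1c->1: no, caa/ccc meet in 1. 1c->2: ok.
cba: 2a undefined. 2a->0: no, cba/a meet in 0. 2a->1: ok.
ccb: 2b undefined. 2b->0: no, ccb/a meet in 0. 2b->1: ok.
ccc: 2c undefined. 2c->0: ok.
All examples now run through 3 states with every (state, symbol) defined. Accept strings end in {1}, Reject strings end in {0,2}; accept={1}.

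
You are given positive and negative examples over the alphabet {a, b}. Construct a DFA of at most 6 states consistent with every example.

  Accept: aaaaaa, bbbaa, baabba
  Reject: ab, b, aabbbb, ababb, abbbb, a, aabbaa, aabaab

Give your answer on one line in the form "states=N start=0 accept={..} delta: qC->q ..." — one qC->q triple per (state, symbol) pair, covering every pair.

Grow the machine one transition at a time. Run the examples from 0; the earliest place one falls off (shortest prefix, ties alphabetical) gets sent to the lowest-numbered state that keeps every Accept/Reject pair distinguishable — a pair clashes when both reach the same state with identical unread suffix — and to a fresh state only if none does.
a: 0a undefined. 0a->0: no, aaaaaa/a meet in 0. Open state 1: 0a->1.
b: 0b undefined. 0b->0: ok.
aa: 1a undefined. 1a->0: no, aaaaaa/b meet in 0. 1a->1: no, aaaaaa/a meet in 1. Open state 2: 1a->2.
ab: 1b undefined. 1b->0: ok.
aaa: 2a undefined. 2a->0: no, aaaaaa/ab meet in 0. 2a->1: ok.
aab: 2b undefined. 2b->0: no, aaaaaa/aabbaa meet in 2. 2b->1: no, aaaaaa/aabbaa meet in 2. 2b->2: no, aaaaaa/aabbbb meet in 2. Open state 3: 2b->3.
aaba: 3a undefined. 3a->0: ok.
aabb: 3b undefined. 3b->0: no, aaaaaa/aabbaa meet in 2. 3b->1: ok.
All examples now run through 4 states with every (state, symbol) defined. Accept strings end in {2}, Reject strings end in {0,1}; accept={2}.

states=4 start=0 accept={2} delta: 0a->1 0b->0 1a->2 1b->0 2a->1 2b->3 3a->0 3b->1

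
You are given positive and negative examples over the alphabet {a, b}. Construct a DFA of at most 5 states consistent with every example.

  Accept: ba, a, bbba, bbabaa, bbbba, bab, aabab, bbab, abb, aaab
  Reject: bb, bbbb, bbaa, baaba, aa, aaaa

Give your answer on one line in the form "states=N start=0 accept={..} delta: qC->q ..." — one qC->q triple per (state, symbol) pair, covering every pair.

State merging on the prefix tree: take the shortest (then alphabetical) example prefix whose next move is undefined and point that move at state 0, else 1, else 2, ...; a target is out if some Accept/Reject pair would then sit in one state with the same input left (inseparable). If every existing state is out, open a new one.
a: 0a undefined. 0a->0: no, a/aa meet in 0. Open state 1: 0a->1.
b: 0b undefined. 0b->0: ok.
aa: 1a undefined. 1a->0: no, ba/baaba meet in 1. 1a->1: no, ba/bbaa meet in 1. Open state 2: 1a->2.
ab: 1b undefined. 1b->0: no, bbabaa/bbaa meet in 2. 1b->1: ok.
aaa: 2a undefined. 2a->0: no, ba/aaaa meet in 1. 2a->1: ok.
aab: 2b undefined. 2b->0: no, ba/baaba meet in 1. 2b->1: ok.
All examples now run through 3 states with every (state, symbol) defined. Accept strings end in {1}, Reject strings end in {0,2}; accept={1}.

states=3 start=0 accept={1} delta: 0a->1 0b->0 1a->2 1b->1 2a->1 2b->1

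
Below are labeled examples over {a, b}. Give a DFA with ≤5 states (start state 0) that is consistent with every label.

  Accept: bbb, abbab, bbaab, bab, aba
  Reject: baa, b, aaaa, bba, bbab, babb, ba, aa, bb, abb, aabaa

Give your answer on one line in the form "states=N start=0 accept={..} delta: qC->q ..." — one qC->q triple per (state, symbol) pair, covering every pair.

State merging on the prefix tree: take the shortest (then alphabetical) example prefix whose next move is undefined and point that move at state 0, else 1, else 2, ...; a target is out if some Accept/Reject pair would then sit in one state with the same input left (inseparable). If every existing state is out, open a new one.
a: 0a undefined. 0a->0: no, abbab/bbab meet in 0 with "bbab" left. Open state 1: 0a->1.
b: 0b undefined. 0b->0: no, bbb/b meet in 0. 0b->1: no, bbb/abb meet in 1 with "bb" left. Open state 2: 0b->2.
aa: 1a undefined. 1a->0: ok.
ab: 1b undefined. 1b->0: ok.
ba: 2a undefined. 2a->0: no, abbab/b meet in 2. 2a->1: no, abbab/baa meet in 0. 2a->2: no, bbb/babb meet in 2 with "bb" left. Open state 3: 2a->3.
bb: 2b undefined. 2b->0: no, bbb/b meet in 2. 2b->1: no, bbb/aaaa meet in 0. 2b->2: no, bbb/b meet in 2. 2b->3: ok.
baa: 3a undefined. 3a->0: no, bbaab/baa meet in 0. 3a->1: no, bbaab/b meet in 2. 3a->2: ok.
bab: 3b undefined. 3b->0: no, bbb/aaaa meet in 0. 3b->1: ok.
All examples now run through 4 states with every (state, symbol) defined. Accept strings end in {1}, Reject strings end in {0,2,3}; accept={1}.

states=4 start=0 accept={1} delta: 0a->1 0b->2 1a->0 1b->0 2a->3 2b->3 3a->2 3b->1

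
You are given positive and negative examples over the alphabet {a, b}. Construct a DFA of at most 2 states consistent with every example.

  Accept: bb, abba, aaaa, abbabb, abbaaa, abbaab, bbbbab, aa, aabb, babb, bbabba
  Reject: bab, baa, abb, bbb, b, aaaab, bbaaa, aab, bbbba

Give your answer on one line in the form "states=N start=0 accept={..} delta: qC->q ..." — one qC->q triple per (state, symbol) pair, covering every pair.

states=2 start=0 accept={0} delta: 0a->1 0b->1 1a->0 1b->0

State merging on the prefix tree: take the shortest (then alphabetical) example prefix whose next move is undefined and point that move at state 0, else 1, else 2, ...; a target is out if some Accept/Reject pair would then sit in one state with the same input left (inseparable). If every existing state is out, open a new one.
a: 0a undefined. 0a->0: no, bb/abb meet in 0 with "bb" left. Open state 1: 0a->1.
b: 0b undefined. 0b->0: no, bb/bbb meet in 0. 0b->1: ok.
aa: 1a undefined. 1a->0: ok.
ab: 1b undefined. 1b->0: ok.
All examples now run through 2 states with every (state, symbol) defined. Accept strings end in {0}, Reject strings end in {1}; accept={0}.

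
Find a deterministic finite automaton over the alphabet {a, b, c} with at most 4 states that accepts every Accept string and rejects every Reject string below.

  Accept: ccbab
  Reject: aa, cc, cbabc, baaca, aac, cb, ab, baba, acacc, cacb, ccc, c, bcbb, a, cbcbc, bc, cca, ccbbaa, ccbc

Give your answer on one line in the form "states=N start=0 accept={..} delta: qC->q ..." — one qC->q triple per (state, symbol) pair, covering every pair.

State merging on the prefix tree: take the shortest (then alphabetical) example prefix whose next move is undefined and point that move at state 0, else 1, else 2, ...; a target is out if some Accept/Reject pair would then sit in one state with the same input left (inseparable). If every existing state is out, open a new one.
a: 0a undefined. 0a->0: ok.
b: 0b undefined. 0b->0: ok.
c: 0c undefined. 0c->0: no, ccbab/aa meet in 0. Open state 1: 0c->1.
ca: 1a undefined. 1a->0: ok.
cb: 1b undefined. 1b->0: ok.
cc: 1c undefined. 1c->0: no, ccbab/aa meet in 0. 1c->1: no, ccbab/aa meet in 0. Open state 2: 1c->2.
cca: 2a undefined. 2a->0: ok.
ccb: 2b undefined. 2b->0: no, ccbab/aa meet in 0. 2b->1: no, ccbab/aa meet in 0. 2b->2: no, ccbab/aa meet in 0. Open state 3: 2b->3.
ccc: 2c undefined. 2c->0: ok.
ccba: 3a undefined. 3a->0: no, ccbab/aa meet in 0. 3a->1: no, ccbab/aa meet in 0. 3a->2: ok.
ccbb: 3b undefined. 3b->0: ok.
ccbc: 3c undefined. 3c->0: ok.
All examples now run through 4 states with every (state, symbol) defined. Accept strings end in {3}, Reject strings end in {0,1,2}; accept={3}.

states=4 start=0 accept={3} delta: 0a->0 0b->0 0c->1 1a->0 1b->0 1c->2 2a->0 2b->3 2c->0 3a->2 3b->0 3c->0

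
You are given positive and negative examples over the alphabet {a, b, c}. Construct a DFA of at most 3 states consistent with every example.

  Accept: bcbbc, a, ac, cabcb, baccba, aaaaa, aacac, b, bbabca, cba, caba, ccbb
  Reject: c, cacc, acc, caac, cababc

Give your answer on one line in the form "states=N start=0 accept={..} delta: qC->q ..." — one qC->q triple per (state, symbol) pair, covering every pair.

State merging on the prefix tree: take the shortest (then alphabetical) example prefix whose next move is undefined and point that move at state 0, else 1, else 2, ...; a target is out if some Accept/Reject pair would then sit in one state with the same input left (inseparable). If every existing state is out, open a new one.
a: 0a undefined. 0a->0: no, ac/c meet in 0 with "c" left. Open state 1: 0a->1.
b: 0b undefined. 0b->0: ok.
c: 0c undefined. 0c->0: no, bcbbc/c meet in 0. 0c->1: no, a/c meet in 1. Open state 2: 0c->2.
aa: 1a undefined. 1a->0: ok.
ac: 1c undefined. 1c->0: ok.
ca: 2a undefined. 2a->0: no, ac/caac meet in 0. 2a->1: ok.
cb: 2b undefined. 2b->0: no, bcbbc/c meet in 2. 2b->1: ok.
cc: 2c undefined. 2c->0: ok.
cab: 1b undefined. 1b->0: no, bcbbc/c meet in 2. 1b->1: ok.
All examples now run through 3 states with every (state, symbol) defined. Accept strings end in {0,1}, Reject strings end in {2}; accept={0,1}.

states=3 start=0 accept={0,1} delta: 0a->1 0b->0 0c->2 1a->0 1b->1 1c->0 2a->1 2b->1 2c->0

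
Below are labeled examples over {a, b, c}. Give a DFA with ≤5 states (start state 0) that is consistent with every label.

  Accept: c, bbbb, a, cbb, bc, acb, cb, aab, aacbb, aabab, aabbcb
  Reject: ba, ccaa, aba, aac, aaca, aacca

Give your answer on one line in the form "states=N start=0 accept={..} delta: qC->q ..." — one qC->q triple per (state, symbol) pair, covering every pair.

states=3 start=0 accept={0,1} delta: 0a->1 0b->1 0c->0 1a->2 1b->1 1c->0 2a->2 2b->0 2c->2

State merging on the prefix tree: take the shortest (then alphabetical) example prefix whose next move is undefined and point that move at state 0, else 1, else 2, ...; a target is out if some Accept/Reject pair would then sit in one state with the same input left (inseparable). If every existing state is out, open a new one.
a: 0a undefined. 0a->0: no, c/aac meet in 0 with "c" left. Open state 1: 0a->1.
b: 0b undefined. 0b->0: no, a/ba meet in 1. 0b->1: ok.
c: 0c undefined. 0c->0: ok.
aa: 1a undefined. 1a->0: no, c/ba meet in 0. 1a->1: no, a/ba meet in 1. Open state 2: 1a->2.
ab: 1b undefined. 1b->0: no, a/aba meet in 1. 1b->1: ok.
ac: 1c undefined. 1c->0: ok.
aab: 2b undefined. 2b->0: ok.
aac: 2c undefined. 2c->0: no, c/aac meet in 0. 2c->1: no, bbbb/aac meet in 1. 2c->2: ok.
aaca: 2a undefined. 2a->0: no, c/aaca meet in 0. 2a->1: no, bbbb/aaca meet in 1. 2a->2: ok.
All examples now run through 3 states with every (state, symbol) defined. Accept strings end in {0,1}, Reject strings end in {2}; accept={0,1}.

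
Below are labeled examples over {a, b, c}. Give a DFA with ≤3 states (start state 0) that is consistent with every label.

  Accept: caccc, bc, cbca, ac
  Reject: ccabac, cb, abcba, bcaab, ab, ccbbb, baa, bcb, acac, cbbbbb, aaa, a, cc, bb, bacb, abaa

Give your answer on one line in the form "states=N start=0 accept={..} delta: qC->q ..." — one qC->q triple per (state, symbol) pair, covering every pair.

states=3 start=0 accept={1} delta: 0a->0 0b->0 0c->1 1a->1 1b->0 1c->2 2a->2 2b->1 2c->0

State merging on the prefix tree: take the shortest (then alphabetical) example prefix whose next move is undefined and point that move at state 0, else 1, else 2, ...; a target is out if some Accept/Reject pair would then sit in one state with the same input left (inseparable). If every existing state is out, open a new one.
a: 0a undefined. 0a->0: ok.
b: 0b undefined. 0b->0: ok.
c: 0c undefined. 0c->0: no, caccc/ccabac meet in 0. Open state 1: 0c->1.
ca: 1a undefined. 1a->0: no, bc/acac meet in 1. 1a->1: ok.
cb: 1b undefined. 1b->0: ok.
cc: 1c undefined. 1c->0: no, caccc/cb meet in 0. 1c->1: no, caccc/ccabac meet in 1. Open state 2: 1c->2.
cca: 2a undefined. 2a->0: no, bc/ccabac meet in 1. 2a->1: no, bc/ccabac meet in 1. 2a->2: ok.
ccb: 2b undefined. 2b->0: no, bc/ccabac meet in 1. 2b->1: ok.
cacc: 2c undefined. 2c->0: ok.
All examples now run through 3 states with every (state, symbol) defined. Accept strings end in {1}, Reject strings end in {0,2}; accept={1}.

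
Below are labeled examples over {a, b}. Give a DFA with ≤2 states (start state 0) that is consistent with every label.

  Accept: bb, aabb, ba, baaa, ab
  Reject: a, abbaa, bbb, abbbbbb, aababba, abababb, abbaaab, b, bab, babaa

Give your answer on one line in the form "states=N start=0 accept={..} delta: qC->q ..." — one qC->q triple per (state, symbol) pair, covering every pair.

states=2 start=0 accept={0} delta: 0a->1 0b->1 1a->0 1b->0

State merging on the prefix tree: take the shortest (then alphabetical) example prefix whose next move is undefined and point that move at state 0, else 1, else 2, ...; a target is out if some Accept/Reject pair would then sit in one state with the same input left (inseparable). If every existing state is out, open a new one.
a: 0a undefined. 0a->0: no, ab/b meet in 0 with "b" left. Open state 1: 0a->1.
b: 0b undefined. 0b->0: no, bb/bbb meet in 0. 0b->1: ok.
aa: 1a undefined. 1a->0: ok.
ab: 1b undefined. 1b->0: ok.
All examples now run through 2 states with every (state, symbol) defined. Accept strings end in {0}, Reject strings end in {1}; accept={0}.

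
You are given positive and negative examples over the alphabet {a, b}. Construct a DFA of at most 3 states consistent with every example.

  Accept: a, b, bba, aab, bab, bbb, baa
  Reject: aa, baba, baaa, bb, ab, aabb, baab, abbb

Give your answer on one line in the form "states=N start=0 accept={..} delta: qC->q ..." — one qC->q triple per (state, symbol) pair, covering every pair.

states=2 start=0 accept={1} delta: 0a->1 0b->1 1a->0 1b->0

Grow the machine one transition at a time. Run the examples from 0; the earliest place one falls off (shortest prefix, ties alphabetical) gets sent to the lowest-numbered state that keeps every Accept/Reject pair distinguishable — a pair clashes when both reach the same state with identical unread suffix — and to a fresh state only if none does.
a: 0a undefined. 0a->0: no, a/aa meet in 0. Open state 1: 0a->1.
b: 0b undefined. 0b->0: no, b/bb meet in 0. 0b->1: ok.
aa: 1a undefined. 1a->0: ok.
ab: 1b undefined. 1b->0: ok.
All examples now run through 2 states with every (state, symbol) defined. Accept strings end in {1}, Reject strings end in {0}; accept={1}.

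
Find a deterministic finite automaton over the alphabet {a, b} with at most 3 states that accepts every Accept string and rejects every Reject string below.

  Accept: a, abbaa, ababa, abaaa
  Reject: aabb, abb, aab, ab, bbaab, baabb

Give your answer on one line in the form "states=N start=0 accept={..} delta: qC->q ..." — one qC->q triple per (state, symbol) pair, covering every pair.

State merging on the prefix tree: take the shortest (then alphabetical) example prefix whose next move is undefined and point that move at state 0, else 1, else 2, ...; a target is out if some Accept/Reject pair would then sit in one state with the same input left (inseparable). If every existing state is out, open a new one.
a: 0a undefined. 0a->0: ok.
b: 0b undefined. 0b->0: no, a/aabb meet in 0. Open state 1: 0b->1.
ba: 1a undefined. 1a->0: ok.
bb: 1b undefined. 1b->0: no, a/aabb meet in 0. 1b->1: ok.
All examples now run through 2 states with every (state, symbol) defined. Accept strings end in {0}, Reject strings end in {1}; accept={0}.

states=2 start=0 accept={0} delta: 0a->0 0b->1 1a->0 1b->1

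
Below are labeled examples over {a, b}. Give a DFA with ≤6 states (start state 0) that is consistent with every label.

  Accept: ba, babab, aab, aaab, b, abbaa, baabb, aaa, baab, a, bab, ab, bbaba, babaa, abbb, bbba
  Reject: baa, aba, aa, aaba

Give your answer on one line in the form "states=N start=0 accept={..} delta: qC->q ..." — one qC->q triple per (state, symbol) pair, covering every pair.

Fold the examples into a partial DFA from state 0: repeatedly fix the first undefined (state, symbol) met by the shortest-then-alphabetical prefix, trying targets in increasing order and rejecting any under which an Accept and a Reject string meet in one state with the same remainder; add a state when all current targets are rejected. Accepting states are where Accept strings end.
a: 0a undefined. 0a->0: no, ba/aba meet in 0 with "ba" left. Open state 1: 0a->1.
b: 0b undefined. 0b->0: no, bbaba/aba meet in 1 with "ba" left. 0b->1: no, ba/aa meet in 1 with "a" left. Open state 2: 0b->2.
aa: 1a undefined. 1a->0: no, ba/aaba meet in 2 with "a" left. 1a->1: no, aaa/aa meet in 1. 1a->2: no, b/aa meet in 2. Open state 3: 1a->3.
ab: 1b undefined. 1b->0: no, abbaa/baa meet in 2 with "aa" left. 1b->1: ok.
ba: 2a undefined. 2a->0: no, baabb/baa meet in 1. 2a->1: ok.
bb: 2b undefined. 2b->0: no, bbaba/baa meet in 3. 2b->1: no, bbaba/aaba meet in 3 with "ba" left. 2b->2: no, bbaba/baa meet in 3. 2b->3: no, bbba/aaba meet in 3 with "ba" left. Open state 4: 2b->4.
aaa: 3a undefined. 3a->0: ok.
aab: 3b undefined. 3b->0: no, ba/aaba meet in 1. 3b->1: ok.
bba: 4a undefined. 4a->0: ok.
bbb: 4b undefined. 4b->0: ok.
All examples now run through 5 states with every (state, symbol) defined. Accept strings end in {0,1,2}, Reject strings end in {3}; accept={0,1,2}.

states=5 start=0 accept={0,1,2} delta: 0a->1 0b->2 1a->3 1b->1 2a->1 2b->4 3a->0 3b->1 4a->0 4b->0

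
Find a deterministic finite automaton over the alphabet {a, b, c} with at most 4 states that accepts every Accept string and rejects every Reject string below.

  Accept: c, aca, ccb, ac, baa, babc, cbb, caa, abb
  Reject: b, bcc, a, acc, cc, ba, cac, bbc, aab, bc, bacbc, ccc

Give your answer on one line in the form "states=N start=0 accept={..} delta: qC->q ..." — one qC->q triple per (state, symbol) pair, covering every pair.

State merging on the prefix tree: take the shortest (then alphabetical) example prefix whose next move is undefined and point that move at state 0, else 1, else 2, ...; a target is out if some Accept/Reject pair would then sit in one state with the same input left (inseparable). If every existing state is out, open a new one.
a: 0a undefined. 0a->0: ok.
b: 0b undefined. 0b->0: no, c/bbc meet in 0 with "c" left. Open state 1: 0b->1.
c: 0c undefined. 0c->0: no, c/a meet in 0. 0c->1: no, c/b meet in 1. Open state 2: 0c->2.
ba: 1a undefined. 1a->0: no, baa/a meet in 0. 1a->1: no, baa/b meet in 1. 1a->2: no, c/ba meet in 2. Open state 3: 1a->3.
bb: 1b undefined. 1b->0: no, c/bbc meet in 2. 1b->1: no, abb/b meet in 1. 1b->2: ok.
bc: 1c undefined. 1c->0: no, c/bcc meet in 2. 1c->1: ok.
ca: 2a undefined. 2a->0: no, c/cac meet in 2. 2a->1: no, aca/b meet in 1. 2a->2: ok.
cb: 2b undefined. 2b->0: no, cbb/b meet in 1. 2b->1: ok.
cc: 2c undefined. 2c->0: no, c/ccc meet in 2. 2c->1: ok.
baa: 3a undefined. 3a->0: no, baa/a meet in 0. 3a->1: no, baa/b meet in 1. 3a->2: ok.
bab: 3b undefined. 3b->0: ok.
bac: 3c undefined. 3c->0: ok.
All examples now run through 4 states with every (state, symbol) defined. Accept strings end in {2}, Reject strings end in {0,1,3}; accept={2}.

states=4 start=0 accept={2} delta: 0a->0 0b->1 0c->2 1a->3 1b->2 1c->1 2a->2 2b->1 2c->1 3a->2 3b->0 3c->0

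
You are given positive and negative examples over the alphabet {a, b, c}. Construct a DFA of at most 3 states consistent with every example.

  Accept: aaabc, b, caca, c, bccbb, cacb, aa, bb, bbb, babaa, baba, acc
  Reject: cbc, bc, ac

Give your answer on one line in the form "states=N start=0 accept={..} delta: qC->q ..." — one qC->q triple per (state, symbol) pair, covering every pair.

states=3 start=0 accept={0,1} delta: 0a->1 0b->1 0c->0 1a->0 1b->0 1c->2 2a->0 2b->0 2c->0

Fold the examples into a partial DFA from state 0: repeatedly fix the first undefined (state, symbol) met by the shortest-then-alphabetical prefix, trying targets in increasing order and rejecting any under which an Accept and a Reject string meet in one state with the same remainder; add a state when all current targets are rejected. Accepting states are where Accept strings end.
a: 0a undefined. 0a->0: no, aaabc/bc meet in 0 with "bc" left. Open state 1: 0a->1.
b: 0b undefined. 0b->0: no, c/bc meet in 0 with "c" left. 0b->1: ok.
c: 0c undefined. 0c->0: ok.
aa: 1a undefined. 1a->0: ok.
ac: 1c undefined. 1c->0: no, c/cbc meet in 0. 1c->1: no, b/cbc meet in 1. Open state 2: 1c->2.
bb: 1b undefined. 1b->0: ok.
acc: 2c undefined. 2c->0: ok.
caca: 2a undefined. 2a->0: ok.
cacb: 2b undefined. 2b->0: ok.
All examples now run through 3 states with every (state, symbol) defined. Accept strings end in {0,1}, Reject strings end in {2}; accept={0,1}.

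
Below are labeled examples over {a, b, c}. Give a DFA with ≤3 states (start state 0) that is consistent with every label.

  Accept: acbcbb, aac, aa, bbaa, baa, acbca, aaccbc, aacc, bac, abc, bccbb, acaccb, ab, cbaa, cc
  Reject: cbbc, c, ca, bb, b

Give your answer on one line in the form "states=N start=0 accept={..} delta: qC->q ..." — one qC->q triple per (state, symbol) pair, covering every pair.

states=3 start=0 accept={1} delta: 0a->1 0b->0 0c->2 1a->1 1b->1 1c->1 2a->0 2b->0 2c->1

Grow the machine one transition at a time. Run the examples from 0; the earliest place one falls off (shortest prefix, ties alphabetical) gets sent to the lowest-numbered state that keeps every Accept/Reject pair distinguishable — a pair clashes when both reach the same state with identical unread suffix — and to a fresh state only if none does.
a: 0a undefined. 0a->0: no, aac/c meet in 0 with "c" left. Open state 1: 0a->1.
b: 0b undefined. 0b->0: ok.
c: 0c undefined. 0c->0: no, bccbb/cbbc meet in 0. 0c->1: no, aa/ca meet in 1 with "a" left. Open state 2: 0c->2.
aa: 1a undefined. 1a->0: no, aac/c meet in 2. 1a->1: ok.
ab: 1b undefined. 1b->0: no, abc/c meet in 2. 1b->1: ok.
ac: 1c undefined. 1c->0: no, aac/bb meet in 0. 1c->1: ok.
ca: 2a undefined. 2a->0: ok.
cb: 2b undefined. 2b->0: ok.
cc: 2c undefined. 2c->0: no, bccbb/ca meet in 0. 2c->1: ok.
All examples now run through 3 states with every (state, symbol) defined. Accept strings end in {1}, Reject strings end in {0,2}; accept={1}.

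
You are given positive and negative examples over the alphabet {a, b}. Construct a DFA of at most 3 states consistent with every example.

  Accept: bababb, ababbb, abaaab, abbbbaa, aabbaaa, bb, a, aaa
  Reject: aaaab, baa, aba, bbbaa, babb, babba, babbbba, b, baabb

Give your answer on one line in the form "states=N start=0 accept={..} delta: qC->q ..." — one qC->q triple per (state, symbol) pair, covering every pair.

Fold the examples into a partial DFA from state 0: repeatedly fix the first undefined (state, symbol) met by the shortest-then-alphabetical prefix, trying targets in increasing order and rejecting any under which an Accept and a Reject string meet in one state with the same remainder; add a state when all current targets are rejected. Accepting states are where Accept strings end.
a: 0a undefined. 0a->0: ok.
b: 0b undefined. 0b->0: no, bababb/aaaab meet in 0. Open state 1: 0b->1.
ba: 1a undefined. 1a->0: no, bababb/babb meet in 1 with "b" left. 1a->1: ok.
bb: 1b undefined. 1b->0: ok.
All examples now run through 2 states with every (state, symbol) defined. Accept strings end in {0}, Reject strings end in {1}; accept={0}.

states=2 start=0 accept={0} delta: 0a->0 0b->1 1a->1 1b->0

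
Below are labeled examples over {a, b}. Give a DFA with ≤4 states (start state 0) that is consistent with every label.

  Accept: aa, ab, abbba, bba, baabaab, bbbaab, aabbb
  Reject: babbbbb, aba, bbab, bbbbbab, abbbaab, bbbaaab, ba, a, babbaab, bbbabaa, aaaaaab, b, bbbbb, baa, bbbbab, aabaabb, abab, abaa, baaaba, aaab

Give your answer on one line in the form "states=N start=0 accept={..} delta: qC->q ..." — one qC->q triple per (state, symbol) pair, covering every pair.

states=4 start=0 accept={3} delta: 0a->1 0b->2 1a->3 1b->3 2a->0 2b->1 3a->0 3b->2

Grow the machine one transition at a time. Run the examples from 0; the earliest place one falls off (shortest prefix, ties alphabetical) gets sent to the lowest-numbered state that keeps every Accept/Reject pair distinguishable — a pair clashes when both reach the same state with identical unread suffix — and to a fresh state only if none does.
a: 0a undefined. 0a->0: no, aa/a meet in 0. Open state 1: 0a->1.
b: 0b undefined. 0b->0: no, aa/baa meet in 1 with "a" left. 0b->1: no, aa/ba meet in 1 with "a" left. Open state 2: 0b->2.
aa: 1a undefined. 1a->0: no, ab/aaab meet in 1 with "b" left. 1a->1: no, aa/a meet in 1. 1a->2: no, aa/b meet in 2. Open state 3: 1a->3.
ab: 1b undefined. 1b->0: no, aa/abaa meet in 3. 1b->1: no, aa/aba meet in 3. 1b->2: no, ab/b meet in 2. 1b->3: ok.
ba: 2a undefined. 2a->0: ok.
bb: 2b undefined. 2b->0: no, aa/bbab meet in 3. 2b->1: ok.
aaa: 3a undefined. 3a->0: ok.
aab: 3b undefined. 3b->0: no, aa/abbbaab meet in 3. 3b->1: no, aa/babbbbb meet in 3. 3b->2: ok.
All examples now run through 4 states with every (state, symbol) defined. Accept strings end in {3}, Reject strings end in {0,1,2}; accept={3}.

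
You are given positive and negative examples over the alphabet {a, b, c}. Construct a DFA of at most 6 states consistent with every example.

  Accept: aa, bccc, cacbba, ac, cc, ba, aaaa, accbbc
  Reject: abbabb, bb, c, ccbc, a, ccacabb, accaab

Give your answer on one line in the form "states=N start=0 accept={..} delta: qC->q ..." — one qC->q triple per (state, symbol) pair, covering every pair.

states=3 start=0 accept={0,2} delta: 0a->1 0b->1 0c->1 1a->0 1b->1 1c->2 2a->0 2b->0 2c->1

State merging on the prefix tree: take the shortest (then alphabetical) example prefix whose next move is undefined and point that move at state 0, else 1, else 2, ...; a target is out if some Accept/Reject pair would then sit in one state with the same input left (inseparable). If every existing state is out, open a new one.
a: 0a undefined. 0a->0: no, aa/a meet in 0. Open state 1: 0a->1.
b: 0b undefined. 0b->0: no, ba/a meet in 1. 0b->1: ok.
c: 0c undefined. 0c->0: no, ac/ccbc meet in 1 with "c" left. 0c->1: ok.
aa: 1a undefined. 1a->0: ok.
ab: 1b undefined. 1b->0: no, aa/abbabb meet in 0. 1b->1: ok.
ac: 1c undefined. 1c->0: no, aa/ccbc meet in 0. 1c->1: no, bccc/abbabb meet in 1. Open state 2: 1c->2.
acc: 2c undefined. 2c->0: no, bccc/abbabb meet in 1. 2c->1: ok.
cca: 2a undefined. 2a->0: ok.
ccb: 2b undefined. 2b->0: ok.
All examples now run through 3 states with every (state, symbol) defined. Accept strings end in {0,2}, Reject strings end in {1}; accept={0,2}.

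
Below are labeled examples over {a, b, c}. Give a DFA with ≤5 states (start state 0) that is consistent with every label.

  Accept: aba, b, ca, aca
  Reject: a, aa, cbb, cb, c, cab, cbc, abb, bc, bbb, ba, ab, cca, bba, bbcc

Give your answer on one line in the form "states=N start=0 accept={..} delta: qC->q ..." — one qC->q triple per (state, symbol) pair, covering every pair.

Fold the examples into a partial DFA from state 0: repeatedly fix the first undefined (state, symbol) met by the shortest-then-alphabetical prefix, trying targets in increasing order and rejecting any under which an Accept and a Reject string meet in one state with the same remainder; add a state when all current targets are rejected. Accepting states are where Accept strings end.
a: 0a undefined. 0a->0: no, aba/ba meet in 0 with "ba" left. Open state 1: 0a->1.
b: 0b undefined. 0b->0: no, b/bbb meet in 0. 0b->1: no, aba/bba meet in 1 with "ba" left. Open state 2: 0b->2.
c: 0c undefined. 0c->0: no, b/cb meet in 2. 0c->1: no, ca/aa meet in 1 with "a" left. 0c->2: no, b/c meet in 2. Open state 3: 0c->3.
aa: 1a undefined. 1a->0: ok.
ab: 1b undefined. 1b->0: no, aba/a meet in 1. 1b->1: no, aba/aa meet in 0. 1b->2: no, aba/ba meet in 2 with "a" left. 1b->3: ok.
ac: 1c undefined. 1c->0: no, aca/a meet in 1. 1c->1: no, aca/aa meet in 0. 1c->2: no, aca/ba meet in 2 with "a" left. 1c->3: ok.
ba: 2a undefined. 2a->0: ok.
bb: 2b undefined. 2b->0: no, b/bbb meet in 2. 2b->1: ok.
bc: 2c undefined. 2c->0: ok.
ca: 3a undefined. 3a->0: no, aba/aa meet in 0. 3a->1: no, aba/a meet in 1. 3a->2: ok.
cb: 3b undefined. 3b->0: no, aba/cbb meet in 2. 3b->1: ok.
cc: 3c undefined. 3c->0: ok.
All examples now run through 4 states with every (state, symbol) defined. Accept strings end in {2}, Reject strings end in {0,1,3}; accept={2}.

states=4 start=0 accept={2} delta: 0a->1 0b->2 0c->3 1a->0 1b->3 1c->3 2a->0 2b->1 2c->0 3a->2 3b->1 3c->0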